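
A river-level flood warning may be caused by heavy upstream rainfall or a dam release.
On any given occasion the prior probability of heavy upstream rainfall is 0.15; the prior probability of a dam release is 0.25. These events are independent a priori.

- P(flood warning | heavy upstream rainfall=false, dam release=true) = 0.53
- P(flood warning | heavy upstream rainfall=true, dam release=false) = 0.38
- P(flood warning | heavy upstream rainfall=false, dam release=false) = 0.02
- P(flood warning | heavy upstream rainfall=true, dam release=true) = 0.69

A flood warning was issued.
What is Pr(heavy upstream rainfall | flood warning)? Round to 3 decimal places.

P(flood warning) = 0.02*0.85*0.75 + 0.53*0.85*0.25 + 0.38*0.15*0.75 + 0.69*0.15*0.25 = 0.012750 + 0.112625 + 0.042750 + 0.025875 = 0.194000
Of this, 0.068625 comes from 0.042750 + 0.025875 (the heavy upstream rainfall=true cases).
P(heavy upstream rainfall | flood warning) = 0.068625 / 0.194000 ≈ 0.354

Pr(heavy upstream rainfall | flood warning) ≈ 0.354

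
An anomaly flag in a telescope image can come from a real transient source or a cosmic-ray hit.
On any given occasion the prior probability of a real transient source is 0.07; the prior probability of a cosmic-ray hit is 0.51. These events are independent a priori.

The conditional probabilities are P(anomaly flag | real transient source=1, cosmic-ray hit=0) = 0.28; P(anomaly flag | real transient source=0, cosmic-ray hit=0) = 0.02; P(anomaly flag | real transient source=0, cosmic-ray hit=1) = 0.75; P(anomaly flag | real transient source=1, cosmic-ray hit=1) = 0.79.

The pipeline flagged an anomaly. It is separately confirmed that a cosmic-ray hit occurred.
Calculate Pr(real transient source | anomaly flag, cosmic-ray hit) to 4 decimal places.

Pr(real transient source | anomaly flag, cosmic-ray hit) ≈ 0.0735

Numerator (weight on configurations with real transient source): 0.79·0.07 = 0.055300
Denominator P(anomaly flag | cosmic-ray hit): 0.75·0.93 + 0.79·0.07 = 0.752800
P(real transient source | anomaly flag, cosmic-ray hit) = 0.055300/0.752800 ≈ 0.0735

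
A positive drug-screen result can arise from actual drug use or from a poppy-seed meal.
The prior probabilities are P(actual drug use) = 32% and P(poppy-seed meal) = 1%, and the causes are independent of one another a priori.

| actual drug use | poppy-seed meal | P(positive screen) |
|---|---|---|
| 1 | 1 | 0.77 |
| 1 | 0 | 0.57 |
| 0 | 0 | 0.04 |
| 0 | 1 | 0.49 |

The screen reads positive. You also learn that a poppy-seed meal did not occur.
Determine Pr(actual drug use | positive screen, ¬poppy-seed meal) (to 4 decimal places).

Pr(actual drug use | positive screen, ¬poppy-seed meal) ≈ 0.8702

P(positive screen | ¬poppy-seed meal) = 0.04*0.68 + 0.57*0.32 = 0.027200 + 0.182400 = 0.209600
The actual drug use-present share is 0.57*0.32 = 0.182400.
P(actual drug use | positive screen, ¬poppy-seed meal) = 0.182400 / 0.209600 ≈ 0.8702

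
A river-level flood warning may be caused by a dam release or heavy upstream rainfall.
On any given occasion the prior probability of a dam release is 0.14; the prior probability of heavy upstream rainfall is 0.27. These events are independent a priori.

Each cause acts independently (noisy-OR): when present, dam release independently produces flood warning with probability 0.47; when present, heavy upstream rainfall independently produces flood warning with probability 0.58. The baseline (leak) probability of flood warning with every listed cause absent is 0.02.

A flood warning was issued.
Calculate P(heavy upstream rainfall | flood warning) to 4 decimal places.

Under noisy-OR, P(flood warning | causes) = 1 − (1−0.02)·∏(1−qᵢ) over the active causes.
Sum P(flood warning|·) weighted by the priors over the 4 (dam release, heavy upstream rainfall) configurations:
  P(flood warning) = 0.02·0.86·0.73 + 0.5884·0.86·0.27 + 0.4806·0.14·0.73 + 0.781852·0.14·0.27
        = 0.012556 + 0.136626 + 0.049117 + 0.029554 = 0.227853
Configurations with heavy upstream rainfall contribute 0.166180, so
  P(heavy upstream rainfall | flood warning) = 0.166180 / 0.227853 ≈ 0.7293

P(heavy upstream rainfall | flood warning) ≈ 0.7293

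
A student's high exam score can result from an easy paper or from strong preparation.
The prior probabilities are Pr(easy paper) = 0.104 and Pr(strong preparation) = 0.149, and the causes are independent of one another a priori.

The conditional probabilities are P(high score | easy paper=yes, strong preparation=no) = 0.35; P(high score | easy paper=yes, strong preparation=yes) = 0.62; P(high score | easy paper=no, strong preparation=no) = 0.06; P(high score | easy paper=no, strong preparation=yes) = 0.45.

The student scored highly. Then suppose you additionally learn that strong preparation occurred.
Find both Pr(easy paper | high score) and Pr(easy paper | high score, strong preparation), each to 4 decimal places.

Weight on easy paper=true, given the evidence: 0.030976 + 0.009608 = 0.040584
Denominator P(high score): 0.06*0.896*0.851 + 0.45*0.896*0.149 + 0.35*0.104*0.851 + 0.62*0.104*0.149 = 0.146411
P(easy paper | high score) = 0.040584/0.146411 ≈ 0.2772

Now condition on the additional information:
Weight on easy paper=true, given the evidence: 0.62*0.104 = 0.064480
Normalizer over all consistent configurations: 0.45*0.896 + 0.62*0.104 = 0.467680
Posterior = 0.064480 / 0.467680 ≈ 0.1379
The drop from 0.2772 to 0.1379 is the explaining-away (discounting) effect.

Pr(easy paper | high score) ≈ 0.2772; Pr(easy paper | high score, strong preparation) ≈ 0.1379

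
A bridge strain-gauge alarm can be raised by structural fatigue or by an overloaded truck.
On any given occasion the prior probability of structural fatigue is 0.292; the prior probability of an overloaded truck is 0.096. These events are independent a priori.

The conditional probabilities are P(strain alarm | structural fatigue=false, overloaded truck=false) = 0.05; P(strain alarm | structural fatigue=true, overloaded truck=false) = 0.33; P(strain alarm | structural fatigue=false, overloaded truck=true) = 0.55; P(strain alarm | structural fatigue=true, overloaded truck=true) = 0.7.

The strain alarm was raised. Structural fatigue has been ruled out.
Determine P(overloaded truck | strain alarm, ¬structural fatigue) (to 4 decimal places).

P(overloaded truck | strain alarm, ¬structural fatigue) ≈ 0.5388

Sum P(strain alarm|·) weighted by the priors over both values of overloaded truck:
  P(strain alarm | ¬structural fatigue) = 0.05×0.904 + 0.55×0.096
        = 0.045200 + 0.052800 = 0.098000
Configurations with overloaded truck contribute 0.052800, so
  P(overloaded truck | strain alarm, ¬structural fatigue) = 0.052800 / 0.098000 ≈ 0.5388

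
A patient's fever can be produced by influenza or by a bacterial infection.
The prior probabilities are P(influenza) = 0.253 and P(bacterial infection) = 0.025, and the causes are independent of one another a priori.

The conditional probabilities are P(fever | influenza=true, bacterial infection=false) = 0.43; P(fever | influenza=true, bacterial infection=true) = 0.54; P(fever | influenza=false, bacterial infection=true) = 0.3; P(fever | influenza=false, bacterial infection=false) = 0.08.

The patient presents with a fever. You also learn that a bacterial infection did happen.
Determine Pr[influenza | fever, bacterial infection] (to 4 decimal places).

Pr[influenza | fever, bacterial infection] ≈ 0.3787

P(fever | bacterial infection) = 0.3×0.747 + 0.54×0.253 = 0.224100 + 0.136620 = 0.360720
Restricting to configurations with influenza present: 0.54×0.253 = 0.136620.
P(influenza | fever, bacterial infection) = 0.136620 / 0.360720 ≈ 0.3787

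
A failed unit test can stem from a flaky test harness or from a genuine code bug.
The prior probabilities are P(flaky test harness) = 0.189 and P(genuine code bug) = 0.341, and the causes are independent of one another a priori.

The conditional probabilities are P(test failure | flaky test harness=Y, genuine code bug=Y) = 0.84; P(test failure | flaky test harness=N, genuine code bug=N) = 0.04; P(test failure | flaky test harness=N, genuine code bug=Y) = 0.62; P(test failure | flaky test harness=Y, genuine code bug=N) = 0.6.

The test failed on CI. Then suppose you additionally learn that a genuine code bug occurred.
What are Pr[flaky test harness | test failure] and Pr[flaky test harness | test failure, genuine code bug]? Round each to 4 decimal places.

Numerator (weight on configurations with flaky test harness): 0.074731 + 0.054137 = 0.128868
Denominator P(test failure): 0.04*0.811*0.659 + 0.62*0.811*0.341 + 0.6*0.189*0.659 + 0.84*0.189*0.341 = 0.321708
Posterior = 0.128868 / 0.321708 ≈ 0.4006

With the extra evidence:
P(test failure | genuine code bug) = 0.62·0.811 + 0.84·0.189 = 0.502820 + 0.158760 = 0.661580
The flaky test harness-present share is 0.84·0.189 = 0.158760.
Hence the posterior is 0.158760/0.661580 ≈ 0.2400.
The drop from 0.4006 to 0.2400 is the explaining-away (discounting) effect.

Pr[flaky test harness | test failure] ≈ 0.4006; Pr[flaky test harness | test failure, genuine code bug] ≈ 0.2400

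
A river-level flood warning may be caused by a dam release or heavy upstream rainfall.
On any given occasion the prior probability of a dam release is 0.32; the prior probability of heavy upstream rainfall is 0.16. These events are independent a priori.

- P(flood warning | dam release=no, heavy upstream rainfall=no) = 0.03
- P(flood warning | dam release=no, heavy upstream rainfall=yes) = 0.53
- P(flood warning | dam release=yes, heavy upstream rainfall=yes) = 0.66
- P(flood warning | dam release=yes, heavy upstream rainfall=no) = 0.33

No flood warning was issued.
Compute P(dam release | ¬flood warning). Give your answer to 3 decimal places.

Numerator (weight on configurations with dam release): 0.180096 + 0.017408 = 0.197504
The normalizing constant is 0.97×0.68×0.84 + 0.47×0.68×0.16 + 0.67×0.32×0.84 + 0.34×0.32×0.16 = 0.802704
Posterior = 0.197504 / 0.802704 ≈ 0.246

P(dam release | ¬flood warning) ≈ 0.246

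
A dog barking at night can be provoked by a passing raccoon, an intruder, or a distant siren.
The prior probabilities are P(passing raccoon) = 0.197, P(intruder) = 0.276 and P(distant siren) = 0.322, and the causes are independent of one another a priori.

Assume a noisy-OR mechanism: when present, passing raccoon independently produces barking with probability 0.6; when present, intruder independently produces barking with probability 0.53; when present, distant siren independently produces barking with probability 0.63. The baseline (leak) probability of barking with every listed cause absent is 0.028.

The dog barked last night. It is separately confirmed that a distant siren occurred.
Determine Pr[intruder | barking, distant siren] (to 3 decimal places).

Pr[intruder | barking, distant siren] ≈ 0.322

Under noisy-OR, P(barking | causes) = 1 − (1−0.028)·∏(1−qᵢ) over the active causes.
By total probability over the 4 (passing raccoon, intruder) configurations:
  P(barking | distant siren) = 0.64036*0.803*0.724 + 0.830969*0.803*0.276 + 0.856144*0.197*0.724 + 0.932388*0.197*0.276
        = 0.372287 + 0.184166 + 0.122110 + 0.050696 = 0.729259
Keeping only the intruder-present terms gives 0.234862, so
  P(intruder | barking, distant siren) = 0.234862 / 0.729259 ≈ 0.322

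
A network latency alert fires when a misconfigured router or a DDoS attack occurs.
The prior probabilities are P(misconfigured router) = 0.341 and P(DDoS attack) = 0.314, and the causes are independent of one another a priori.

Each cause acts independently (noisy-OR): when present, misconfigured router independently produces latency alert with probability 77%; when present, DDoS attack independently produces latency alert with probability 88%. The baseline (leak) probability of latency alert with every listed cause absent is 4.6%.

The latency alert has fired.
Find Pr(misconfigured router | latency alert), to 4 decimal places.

Under noisy-OR, P(latency alert | causes) = 1 − (1−0.046)·∏(1−qᵢ) over the active causes.
P(latency alert) = 0.046*0.659*0.686 + 0.88552*0.659*0.314 + 0.78058*0.341*0.686 + 0.97367*0.341*0.314 = 0.020795 + 0.183237 + 0.182598 + 0.104255 = 0.490885
The misconfigured router-present share is 0.182598 + 0.104255 = 0.286853.
P(misconfigured router | latency alert) = 0.286853 / 0.490885 ≈ 0.5844

Pr(misconfigured router | latency alert) ≈ 0.5844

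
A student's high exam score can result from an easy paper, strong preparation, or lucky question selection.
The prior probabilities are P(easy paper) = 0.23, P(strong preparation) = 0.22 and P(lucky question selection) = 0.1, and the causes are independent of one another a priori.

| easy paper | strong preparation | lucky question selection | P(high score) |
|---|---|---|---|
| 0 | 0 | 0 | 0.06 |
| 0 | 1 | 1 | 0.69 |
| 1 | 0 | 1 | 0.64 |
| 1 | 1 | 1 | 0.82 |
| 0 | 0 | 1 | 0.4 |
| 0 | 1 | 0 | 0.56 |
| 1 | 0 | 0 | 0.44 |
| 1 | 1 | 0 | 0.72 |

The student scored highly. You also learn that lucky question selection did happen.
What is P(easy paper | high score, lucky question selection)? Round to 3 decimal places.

P(high score | lucky question selection) = 0.4*0.77*0.78 + 0.69*0.77*0.22 + 0.64*0.23*0.78 + 0.82*0.23*0.22 = 0.240240 + 0.116886 + 0.114816 + 0.041492 = 0.513434
The easy paper-present share is 0.114816 + 0.041492 = 0.156308.
Hence the posterior is 0.156308/0.513434 ≈ 0.304.

P(easy paper | high score, lucky question selection) ≈ 0.304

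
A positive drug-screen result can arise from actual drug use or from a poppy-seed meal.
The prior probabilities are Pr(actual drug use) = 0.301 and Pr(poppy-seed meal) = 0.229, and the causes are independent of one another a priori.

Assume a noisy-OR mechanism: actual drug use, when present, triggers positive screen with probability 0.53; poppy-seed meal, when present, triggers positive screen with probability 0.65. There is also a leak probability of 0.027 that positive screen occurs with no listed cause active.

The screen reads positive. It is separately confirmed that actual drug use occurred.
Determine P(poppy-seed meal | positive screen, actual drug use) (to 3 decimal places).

Under noisy-OR, P(positive screen | causes) = 1 − (1−0.027)·∏(1−qᵢ) over the active causes.
Weight on poppy-seed meal=true, given the evidence: 0.839942·0.229 = 0.192347
Normalizer over all consistent configurations: 0.54269·0.771 + 0.839942·0.229 = 0.610761
Posterior = 0.192347 / 0.610761 ≈ 0.315

P(poppy-seed meal | positive screen, actual drug use) ≈ 0.315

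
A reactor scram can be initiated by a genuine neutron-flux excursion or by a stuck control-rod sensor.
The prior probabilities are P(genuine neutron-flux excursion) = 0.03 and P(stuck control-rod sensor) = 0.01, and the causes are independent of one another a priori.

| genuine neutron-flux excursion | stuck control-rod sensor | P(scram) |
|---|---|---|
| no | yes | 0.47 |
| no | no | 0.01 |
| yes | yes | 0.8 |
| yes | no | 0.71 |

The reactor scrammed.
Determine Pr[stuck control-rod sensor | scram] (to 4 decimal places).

Numerator (weight on configurations with stuck control-rod sensor): 0.004559 + 0.000240 = 0.004799
Normalizer over all consistent configurations: 0.01·0.97·0.99 + 0.47·0.97·0.01 + 0.71·0.03·0.99 + 0.8·0.03·0.01 = 0.035489
P(stuck control-rod sensor | scram) = 0.004799/0.035489 ≈ 0.1352

Pr[stuck control-rod sensor | scram] ≈ 0.1352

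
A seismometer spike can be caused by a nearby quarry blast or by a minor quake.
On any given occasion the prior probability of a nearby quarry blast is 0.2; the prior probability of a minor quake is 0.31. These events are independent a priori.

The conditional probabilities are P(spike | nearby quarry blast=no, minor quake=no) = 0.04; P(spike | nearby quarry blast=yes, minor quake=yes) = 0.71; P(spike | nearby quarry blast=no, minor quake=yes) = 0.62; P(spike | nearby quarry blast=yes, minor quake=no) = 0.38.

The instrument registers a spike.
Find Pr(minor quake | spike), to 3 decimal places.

P(spike) = 0.04×0.8×0.69 + 0.62×0.8×0.31 + 0.38×0.2×0.69 + 0.71×0.2×0.31 = 0.022080 + 0.153760 + 0.052440 + 0.044020 = 0.272300
Restricting to configurations with minor quake present: 0.153760 + 0.044020 = 0.197780.
P(minor quake | spike) = 0.197780 / 0.272300 ≈ 0.726

Pr(minor quake | spike) ≈ 0.726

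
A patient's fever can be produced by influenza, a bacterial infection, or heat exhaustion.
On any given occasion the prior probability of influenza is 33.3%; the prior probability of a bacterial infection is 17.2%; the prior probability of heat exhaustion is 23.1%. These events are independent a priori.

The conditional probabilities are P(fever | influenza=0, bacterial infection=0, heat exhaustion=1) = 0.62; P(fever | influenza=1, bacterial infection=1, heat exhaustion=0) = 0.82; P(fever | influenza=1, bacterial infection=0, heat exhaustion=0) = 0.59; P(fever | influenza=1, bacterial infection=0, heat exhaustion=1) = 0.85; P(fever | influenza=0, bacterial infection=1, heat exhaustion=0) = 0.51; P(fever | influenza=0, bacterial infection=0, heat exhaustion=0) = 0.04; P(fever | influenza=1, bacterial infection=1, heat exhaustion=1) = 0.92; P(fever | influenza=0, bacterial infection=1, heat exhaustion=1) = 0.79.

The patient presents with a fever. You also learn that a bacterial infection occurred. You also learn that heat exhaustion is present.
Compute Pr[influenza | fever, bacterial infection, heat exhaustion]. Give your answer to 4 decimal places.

Pr[influenza | fever, bacterial infection, heat exhaustion] ≈ 0.3677

P(fever | bacterial infection, heat exhaustion) = 0.79×0.667 + 0.92×0.333 = 0.526930 + 0.306360 = 0.833290
Restricting to configurations with influenza present: 0.92×0.333 = 0.306360.
Hence the posterior is 0.306360/0.833290 ≈ 0.3677.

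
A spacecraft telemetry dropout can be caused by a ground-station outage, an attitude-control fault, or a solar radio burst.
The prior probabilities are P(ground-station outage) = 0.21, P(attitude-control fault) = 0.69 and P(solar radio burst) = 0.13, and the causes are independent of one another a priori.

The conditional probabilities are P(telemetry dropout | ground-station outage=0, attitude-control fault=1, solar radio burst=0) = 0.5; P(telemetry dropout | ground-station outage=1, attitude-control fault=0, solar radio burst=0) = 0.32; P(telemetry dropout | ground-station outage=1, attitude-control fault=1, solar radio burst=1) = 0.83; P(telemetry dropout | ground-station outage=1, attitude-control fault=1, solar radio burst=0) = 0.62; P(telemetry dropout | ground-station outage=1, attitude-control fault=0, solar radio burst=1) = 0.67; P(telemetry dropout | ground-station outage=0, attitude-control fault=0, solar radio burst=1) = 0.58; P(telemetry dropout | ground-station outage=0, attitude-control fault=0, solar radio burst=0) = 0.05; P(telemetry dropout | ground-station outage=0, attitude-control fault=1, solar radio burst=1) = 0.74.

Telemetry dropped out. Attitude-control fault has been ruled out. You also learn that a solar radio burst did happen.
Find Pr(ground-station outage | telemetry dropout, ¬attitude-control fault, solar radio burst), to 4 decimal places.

Pr(ground-station outage | telemetry dropout, ¬attitude-control fault, solar radio burst) ≈ 0.2349

P(telemetry dropout | ¬attitude-control fault, solar radio burst) = 0.58*0.79 + 0.67*0.21 = 0.458200 + 0.140700 = 0.598900
Restricting to configurations with ground-station outage present: 0.67*0.21 = 0.140700.
Hence the posterior is 0.140700/0.598900 ≈ 0.2349.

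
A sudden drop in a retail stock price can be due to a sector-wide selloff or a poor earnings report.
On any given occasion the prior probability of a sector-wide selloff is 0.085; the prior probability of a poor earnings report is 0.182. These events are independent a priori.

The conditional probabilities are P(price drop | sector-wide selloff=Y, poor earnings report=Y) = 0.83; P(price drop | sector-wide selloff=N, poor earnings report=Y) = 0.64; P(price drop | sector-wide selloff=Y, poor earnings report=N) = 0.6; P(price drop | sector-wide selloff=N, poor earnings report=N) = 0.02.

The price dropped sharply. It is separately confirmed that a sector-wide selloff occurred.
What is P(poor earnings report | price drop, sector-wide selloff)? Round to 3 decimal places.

P(poor earnings report | price drop, sector-wide selloff) ≈ 0.235

Numerator (weight on configurations with poor earnings report): 0.83·0.182 = 0.151060
Normalizer over all consistent configurations: 0.6·0.818 + 0.83·0.182 = 0.641860
P(poor earnings report | price drop, sector-wide selloff) = 0.151060/0.641860 ≈ 0.235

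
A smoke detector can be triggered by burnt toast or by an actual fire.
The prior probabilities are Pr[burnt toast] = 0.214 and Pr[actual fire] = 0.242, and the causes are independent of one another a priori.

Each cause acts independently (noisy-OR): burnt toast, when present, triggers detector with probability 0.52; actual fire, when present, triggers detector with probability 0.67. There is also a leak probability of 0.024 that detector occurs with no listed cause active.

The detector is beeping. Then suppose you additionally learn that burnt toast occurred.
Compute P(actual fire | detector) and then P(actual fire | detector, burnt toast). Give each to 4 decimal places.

P(actual fire | detector) ≈ 0.6321; P(actual fire | detector, burnt toast) ≈ 0.3368

Under noisy-OR, P(detector | causes) = 1 − (1−0.024)·∏(1−qᵢ) over the active causes.
P(detector) = 0.024×0.786×0.758 + 0.67792×0.786×0.242 + 0.53152×0.214×0.758 + 0.845402×0.214×0.242 = 0.014299 + 0.128949 + 0.086219 + 0.043782 = 0.273249
Of this, 0.172731 comes from 0.128949 + 0.043782 (the actual fire=true cases).
Hence the posterior is 0.172731/0.273249 ≈ 0.6321.

Now condition on the additional information:
For the numerator, keep only actual fire=true terms: 0.845402*0.242 = 0.204587
Normalizer over all consistent configurations: 0.53152*0.758 + 0.845402*0.242 = 0.607479
P(actual fire | detector, burnt toast) = 0.204587/0.607479 ≈ 0.3368
— burnt toast explains away the evidence for actual fire.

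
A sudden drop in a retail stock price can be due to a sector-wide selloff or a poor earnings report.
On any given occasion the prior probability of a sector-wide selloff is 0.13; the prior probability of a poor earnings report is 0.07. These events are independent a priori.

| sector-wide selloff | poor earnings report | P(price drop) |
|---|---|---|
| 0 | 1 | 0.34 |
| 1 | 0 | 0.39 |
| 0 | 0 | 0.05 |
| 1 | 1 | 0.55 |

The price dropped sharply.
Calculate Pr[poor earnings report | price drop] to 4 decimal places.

Sum P(price drop|·) weighted by the priors over the 4 (sector-wide selloff, poor earnings report) configurations:
  P(price drop) = 0.05·0.87·0.93 + 0.34·0.87·0.07 + 0.39·0.13·0.93 + 0.55·0.13·0.07
        = 0.040455 + 0.020706 + 0.047151 + 0.005005 = 0.113317
The terms with poor earnings report present sum to 0.025711, so
  P(poor earnings report | price drop) = 0.025711 / 0.113317 ≈ 0.2269

Pr[poor earnings report | price drop] ≈ 0.2269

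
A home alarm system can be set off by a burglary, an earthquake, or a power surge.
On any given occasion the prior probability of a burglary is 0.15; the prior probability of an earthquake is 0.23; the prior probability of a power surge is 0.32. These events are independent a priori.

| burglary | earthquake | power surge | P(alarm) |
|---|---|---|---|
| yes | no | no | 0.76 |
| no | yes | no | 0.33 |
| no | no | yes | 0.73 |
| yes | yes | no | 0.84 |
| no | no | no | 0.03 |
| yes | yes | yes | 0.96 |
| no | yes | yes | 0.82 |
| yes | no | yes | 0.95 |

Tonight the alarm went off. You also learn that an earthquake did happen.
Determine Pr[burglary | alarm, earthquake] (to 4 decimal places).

Pr[burglary | alarm, earthquake] ≈ 0.2415

P(alarm | earthquake) = 0.33*0.85*0.68 + 0.82*0.85*0.32 + 0.84*0.15*0.68 + 0.96*0.15*0.32 = 0.190740 + 0.223040 + 0.085680 + 0.046080 = 0.545540
Restricting to configurations with burglary present: 0.085680 + 0.046080 = 0.131760.
P(burglary | alarm, earthquake) = 0.131760 / 0.545540 ≈ 0.2415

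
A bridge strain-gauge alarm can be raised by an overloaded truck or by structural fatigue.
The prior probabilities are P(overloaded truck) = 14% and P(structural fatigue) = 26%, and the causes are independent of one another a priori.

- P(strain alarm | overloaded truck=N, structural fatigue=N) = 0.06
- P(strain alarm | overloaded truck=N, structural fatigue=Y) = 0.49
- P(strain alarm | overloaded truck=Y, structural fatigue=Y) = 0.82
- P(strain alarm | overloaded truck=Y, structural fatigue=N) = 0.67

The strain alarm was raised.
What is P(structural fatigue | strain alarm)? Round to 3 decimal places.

P(structural fatigue | strain alarm) ≈ 0.564

Sum P(strain alarm|·) weighted by the priors over the 4 (overloaded truck, structural fatigue) configurations:
  P(strain alarm) = 0.06×0.86×0.74 + 0.49×0.86×0.26 + 0.67×0.14×0.74 + 0.82×0.14×0.26
        = 0.038184 + 0.109564 + 0.069412 + 0.029848 = 0.247008
Keeping only the structural fatigue-present terms gives 0.139412, so
  P(structural fatigue | strain alarm) = 0.139412 / 0.247008 ≈ 0.564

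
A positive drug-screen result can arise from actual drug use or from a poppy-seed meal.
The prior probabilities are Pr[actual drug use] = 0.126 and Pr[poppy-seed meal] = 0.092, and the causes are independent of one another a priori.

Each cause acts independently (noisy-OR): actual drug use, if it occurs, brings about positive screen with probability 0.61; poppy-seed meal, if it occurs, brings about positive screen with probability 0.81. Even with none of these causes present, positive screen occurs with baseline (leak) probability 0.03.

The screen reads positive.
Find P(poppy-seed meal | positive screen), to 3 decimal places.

P(poppy-seed meal | positive screen) ≈ 0.446

Under noisy-OR, P(positive screen | causes) = 1 − (1−0.03)·∏(1−qᵢ) over the active causes.
P(positive screen) = 0.03·0.874·0.908 + 0.8157·0.874·0.092 + 0.6217·0.126·0.908 + 0.928123·0.126·0.092 = 0.023808 + 0.065589 + 0.071127 + 0.010759 = 0.171283
Of this, 0.076348 comes from 0.065589 + 0.010759 (the poppy-seed meal=true cases).
Hence the posterior is 0.076348/0.171283 ≈ 0.446.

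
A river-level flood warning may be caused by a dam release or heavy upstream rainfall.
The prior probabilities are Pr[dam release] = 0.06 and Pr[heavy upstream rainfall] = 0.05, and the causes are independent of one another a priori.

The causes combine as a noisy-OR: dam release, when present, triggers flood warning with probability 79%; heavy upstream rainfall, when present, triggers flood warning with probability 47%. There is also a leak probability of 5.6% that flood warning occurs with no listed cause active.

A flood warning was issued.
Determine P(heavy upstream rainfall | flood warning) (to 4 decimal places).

P(heavy upstream rainfall | flood warning) ≈ 0.2147

Under noisy-OR, P(flood warning | causes) = 1 − (1−0.056)·∏(1−qᵢ) over the active causes.
Sum P(flood warning|·) weighted by the priors over the 4 (dam release, heavy upstream rainfall) configurations:
  P(flood warning) = 0.056*0.94*0.95 + 0.49968*0.94*0.05 + 0.80176*0.06*0.95 + 0.894933*0.06*0.05
        = 0.050008 + 0.023485 + 0.045700 + 0.002685 = 0.121878
Configurations with heavy upstream rainfall contribute 0.026170, so
  P(heavy upstream rainfall | flood warning) = 0.026170 / 0.121878 ≈ 0.2147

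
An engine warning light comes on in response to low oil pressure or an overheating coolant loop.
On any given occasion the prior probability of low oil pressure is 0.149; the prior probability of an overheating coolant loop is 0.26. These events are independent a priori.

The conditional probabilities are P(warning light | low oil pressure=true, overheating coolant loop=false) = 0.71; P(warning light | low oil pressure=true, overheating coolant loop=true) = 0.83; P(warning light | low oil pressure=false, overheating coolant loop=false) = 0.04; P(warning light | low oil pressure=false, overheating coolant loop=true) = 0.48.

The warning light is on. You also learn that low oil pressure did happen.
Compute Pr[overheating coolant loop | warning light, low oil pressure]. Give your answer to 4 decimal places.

Weight on overheating coolant loop=true, given the evidence: 0.83×0.26 = 0.215800
Normalizer over all consistent configurations: 0.71×0.74 + 0.83×0.26 = 0.741200
P(overheating coolant loop | warning light, low oil pressure) = 0.215800/0.741200 ≈ 0.2911

Pr[overheating coolant loop | warning light, low oil pressure] ≈ 0.2911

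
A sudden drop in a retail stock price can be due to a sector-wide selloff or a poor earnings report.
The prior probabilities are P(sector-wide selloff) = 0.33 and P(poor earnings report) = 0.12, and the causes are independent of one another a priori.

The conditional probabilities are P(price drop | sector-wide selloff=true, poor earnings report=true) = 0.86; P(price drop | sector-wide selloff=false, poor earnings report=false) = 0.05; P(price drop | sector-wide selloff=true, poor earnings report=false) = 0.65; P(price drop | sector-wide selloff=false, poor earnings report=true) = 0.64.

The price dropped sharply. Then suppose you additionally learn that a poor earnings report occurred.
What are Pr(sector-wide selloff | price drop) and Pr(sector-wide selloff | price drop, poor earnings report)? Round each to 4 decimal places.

Sum P(price drop|·) weighted by the priors over the 4 (sector-wide selloff, poor earnings report) configurations:
  P(price drop) = 0.05·0.67·0.88 + 0.64·0.67·0.12 + 0.65·0.33·0.88 + 0.86·0.33·0.12
        = 0.029480 + 0.051456 + 0.188760 + 0.034056 = 0.303752
Keeping only the sector-wide selloff-present terms gives 0.222816, so
  P(sector-wide selloff | price drop) = 0.222816 / 0.303752 ≈ 0.7335

Now also conditioning on poor earnings report=true:
P(price drop | poor earnings report) = 0.64·0.67 + 0.86·0.33 = 0.428800 + 0.283800 = 0.712600
The sector-wide selloff-present share is 0.86·0.33 = 0.283800.
Hence the posterior is 0.283800/0.712600 ≈ 0.3983.
— poor earnings report explains away the evidence for sector-wide selloff.

Pr(sector-wide selloff | price drop) ≈ 0.7335; Pr(sector-wide selloff | price drop, poor earnings report) ≈ 0.3983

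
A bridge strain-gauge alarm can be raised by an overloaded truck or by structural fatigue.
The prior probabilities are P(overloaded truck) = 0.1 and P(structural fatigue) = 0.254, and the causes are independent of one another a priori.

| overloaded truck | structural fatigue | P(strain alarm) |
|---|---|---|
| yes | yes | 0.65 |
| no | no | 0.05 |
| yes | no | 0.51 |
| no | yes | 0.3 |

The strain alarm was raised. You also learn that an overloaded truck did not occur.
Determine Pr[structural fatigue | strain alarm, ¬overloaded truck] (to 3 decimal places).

P(strain alarm | ¬overloaded truck) = 0.05×0.746 + 0.3×0.254 = 0.037300 + 0.076200 = 0.113500
The structural fatigue-present share is 0.3×0.254 = 0.076200.
P(structural fatigue | strain alarm, ¬overloaded truck) = 0.076200 / 0.113500 ≈ 0.671

Pr[structural fatigue | strain alarm, ¬overloaded truck] ≈ 0.671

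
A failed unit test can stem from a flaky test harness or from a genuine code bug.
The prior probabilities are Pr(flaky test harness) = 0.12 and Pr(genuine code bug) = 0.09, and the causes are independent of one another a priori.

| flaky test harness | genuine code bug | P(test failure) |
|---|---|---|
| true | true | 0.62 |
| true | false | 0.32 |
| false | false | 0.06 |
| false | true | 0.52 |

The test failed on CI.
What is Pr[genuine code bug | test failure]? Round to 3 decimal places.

Numerator (weight on configurations with genuine code bug): 0.041184 + 0.006696 = 0.047880
Normalizer over all consistent configurations: 0.06·0.88·0.91 + 0.52·0.88·0.09 + 0.32·0.12·0.91 + 0.62·0.12·0.09 = 0.130872
P(genuine code bug | test failure) = 0.047880/0.130872 ≈ 0.366

Pr[genuine code bug | test failure] ≈ 0.366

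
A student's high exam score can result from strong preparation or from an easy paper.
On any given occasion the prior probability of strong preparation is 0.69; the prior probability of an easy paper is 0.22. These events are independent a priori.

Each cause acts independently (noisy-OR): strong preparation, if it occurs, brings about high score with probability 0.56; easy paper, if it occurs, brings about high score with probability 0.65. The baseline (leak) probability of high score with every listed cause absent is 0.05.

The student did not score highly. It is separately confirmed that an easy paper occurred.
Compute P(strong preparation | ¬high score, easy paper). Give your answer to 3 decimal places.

P(strong preparation | ¬high score, easy paper) ≈ 0.495

Under noisy-OR, P(high score | causes) = 1 − (1−0.05)·∏(1−qᵢ) over the active causes.
Weight on strong preparation=true, given the evidence: 0.1463·0.69 = 0.100947
The normalizing constant is 0.3325·0.31 + 0.1463·0.69 = 0.204022
Posterior = 0.100947 / 0.204022 ≈ 0.495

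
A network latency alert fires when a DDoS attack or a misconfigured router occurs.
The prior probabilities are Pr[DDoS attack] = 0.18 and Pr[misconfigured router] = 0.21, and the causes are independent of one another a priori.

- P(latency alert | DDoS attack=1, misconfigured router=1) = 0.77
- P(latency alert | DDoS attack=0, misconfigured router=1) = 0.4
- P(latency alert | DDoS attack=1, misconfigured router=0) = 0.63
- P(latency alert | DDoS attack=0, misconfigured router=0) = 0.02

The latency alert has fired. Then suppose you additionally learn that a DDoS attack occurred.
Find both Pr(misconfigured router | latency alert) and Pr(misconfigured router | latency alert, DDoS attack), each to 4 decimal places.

P(latency alert) = 0.02·0.82·0.79 + 0.4·0.82·0.21 + 0.63·0.18·0.79 + 0.77·0.18·0.21 = 0.012956 + 0.068880 + 0.089586 + 0.029106 = 0.200528
Of this, 0.097986 comes from 0.068880 + 0.029106 (the misconfigured router=true cases).
Hence the posterior is 0.097986/0.200528 ≈ 0.4886.

With the extra evidence:
Weight on misconfigured router=true, given the evidence: 0.77*0.21 = 0.161700
Denominator P(latency alert | DDoS attack): 0.63*0.79 + 0.77*0.21 = 0.659400
P(misconfigured router | latency alert, DDoS attack) = 0.161700/0.659400 ≈ 0.2452

Pr(misconfigured router | latency alert) ≈ 0.4886; Pr(misconfigured router | latency alert, DDoS attack) ≈ 0.2452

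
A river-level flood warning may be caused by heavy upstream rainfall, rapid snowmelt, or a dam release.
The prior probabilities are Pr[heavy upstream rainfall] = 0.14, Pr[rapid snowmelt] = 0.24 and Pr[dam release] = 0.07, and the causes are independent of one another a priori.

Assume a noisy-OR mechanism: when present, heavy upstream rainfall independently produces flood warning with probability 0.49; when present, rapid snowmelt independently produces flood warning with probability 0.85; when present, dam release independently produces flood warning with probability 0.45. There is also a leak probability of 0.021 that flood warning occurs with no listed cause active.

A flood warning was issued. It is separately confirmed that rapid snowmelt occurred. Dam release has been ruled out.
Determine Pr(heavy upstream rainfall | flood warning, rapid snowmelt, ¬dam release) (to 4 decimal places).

Under noisy-OR, P(flood warning | causes) = 1 − (1−0.021)·∏(1−qᵢ) over the active causes.
Enumerate both values of heavy upstream rainfall and weight by the priors:
  P(flood warning | rapid snowmelt, ¬dam release) = 0.85315·0.86 + 0.925106·0.14
        = 0.733709 + 0.129515 = 0.863224
Keeping only the heavy upstream rainfall-present terms gives 0.129515, so
  P(heavy upstream rainfall | flood warning, rapid snowmelt, ¬dam release) = 0.129515 / 0.863224 ≈ 0.1500

Pr(heavy upstream rainfall | flood warning, rapid snowmelt, ¬dam release) ≈ 0.1500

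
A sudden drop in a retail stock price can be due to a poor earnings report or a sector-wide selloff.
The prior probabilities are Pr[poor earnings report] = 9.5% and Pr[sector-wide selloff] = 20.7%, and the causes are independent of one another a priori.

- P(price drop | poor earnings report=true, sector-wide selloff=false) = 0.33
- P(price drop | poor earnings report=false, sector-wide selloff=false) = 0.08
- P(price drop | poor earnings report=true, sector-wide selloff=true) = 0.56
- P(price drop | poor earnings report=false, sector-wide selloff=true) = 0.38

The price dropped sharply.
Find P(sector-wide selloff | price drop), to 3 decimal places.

For the numerator, keep only sector-wide selloff=true terms: 0.071187 + 0.011012 = 0.082199
Denominator P(price drop): 0.08·0.905·0.793 + 0.38·0.905·0.207 + 0.33·0.095·0.793 + 0.56·0.095·0.207 = 0.164473
Posterior = 0.082199 / 0.164473 ≈ 0.500

P(sector-wide selloff | price drop) ≈ 0.500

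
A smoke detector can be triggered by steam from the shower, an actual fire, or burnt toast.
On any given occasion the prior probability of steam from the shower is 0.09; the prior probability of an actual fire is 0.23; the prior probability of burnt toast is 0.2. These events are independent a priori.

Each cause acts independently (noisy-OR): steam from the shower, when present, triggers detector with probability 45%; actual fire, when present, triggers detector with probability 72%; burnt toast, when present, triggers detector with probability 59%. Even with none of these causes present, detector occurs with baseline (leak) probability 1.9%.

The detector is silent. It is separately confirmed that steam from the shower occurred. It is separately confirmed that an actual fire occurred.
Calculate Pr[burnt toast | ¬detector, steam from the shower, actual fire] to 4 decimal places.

Under noisy-OR, P(detector | causes) = 1 − (1−0.019)·∏(1−qᵢ) over the active causes.
P(¬detector | steam from the shower, actual fire) = 0.151074·0.8 + 0.06194·0.2 = 0.120859 + 0.012388 = 0.133247
The burnt toast-present share is 0.06194·0.2 = 0.012388.
So P(burnt toast | ¬detector, steam from the shower, actual fire) = 0.012388/0.133247 ≈ 0.0930.

Pr[burnt toast | ¬detector, steam from the shower, actual fire] ≈ 0.0930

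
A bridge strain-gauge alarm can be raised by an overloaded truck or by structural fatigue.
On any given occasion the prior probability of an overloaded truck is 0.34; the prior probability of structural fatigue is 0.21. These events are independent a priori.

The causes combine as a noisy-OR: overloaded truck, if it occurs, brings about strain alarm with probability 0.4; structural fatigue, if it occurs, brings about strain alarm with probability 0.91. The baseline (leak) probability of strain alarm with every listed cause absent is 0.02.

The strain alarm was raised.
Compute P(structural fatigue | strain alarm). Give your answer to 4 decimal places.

P(structural fatigue | strain alarm) ≈ 0.6157

Under noisy-OR, P(strain alarm | causes) = 1 − (1−0.02)·∏(1−qᵢ) over the active causes.
Numerator (weight on configurations with structural fatigue): 0.126375 + 0.067622 = 0.193997
Normalizer over all consistent configurations: 0.02·0.66·0.79 + 0.9118·0.66·0.21 + 0.412·0.34·0.79 + 0.94708·0.34·0.21 = 0.315088
Posterior = 0.193997 / 0.315088 ≈ 0.6157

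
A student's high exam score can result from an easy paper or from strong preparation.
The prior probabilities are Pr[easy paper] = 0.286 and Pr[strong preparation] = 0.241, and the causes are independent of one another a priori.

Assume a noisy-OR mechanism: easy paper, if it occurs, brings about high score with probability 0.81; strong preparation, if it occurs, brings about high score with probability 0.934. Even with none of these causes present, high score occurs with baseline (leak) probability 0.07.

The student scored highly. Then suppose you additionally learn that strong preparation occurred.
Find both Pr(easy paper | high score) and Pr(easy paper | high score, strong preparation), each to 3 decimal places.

Under noisy-OR, P(high score | causes) = 1 − (1−0.07)·∏(1−qᵢ) over the active causes.
P(high score) = 0.07×0.714×0.759 + 0.93862×0.714×0.241 + 0.8233×0.286×0.759 + 0.988338×0.286×0.241 = 0.037935 + 0.161512 + 0.178717 + 0.068122 = 0.446286
Of this, 0.246839 comes from 0.178717 + 0.068122 (the easy paper=true cases).
So P(easy paper | high score) = 0.246839/0.446286 ≈ 0.553.

With the extra evidence:
P(high score | strong preparation) = 0.93862×0.714 + 0.988338×0.286 = 0.670175 + 0.282665 = 0.952840
The easy paper-present share is 0.988338×0.286 = 0.282665.
Hence the posterior is 0.282665/0.952840 ≈ 0.297.
This is intercausal reasoning (explaining away): once strong preparation accounts for the high score, easy paper becomes less likely.

Pr(easy paper | high score) ≈ 0.553; Pr(easy paper | high score, strong preparation) ≈ 0.297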